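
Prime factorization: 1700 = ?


1700 / 2 = 850
850 / 2 = 425
425 / 5 = 85
85 / 5 = 17
17 / 17 = 1
1700 = 2^2 × 5^2 × 17


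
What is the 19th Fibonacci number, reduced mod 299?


F(k) mod 299 for k=1..19:
1, 1, 2, 3, 5, 8, 13, 21, 34, 55, 89, 144, 233, 78, 12, 90, 102, 192, 294
F(19) mod 299 = 294


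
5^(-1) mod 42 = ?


Use the extended Euclidean algorithm on (42, 5); each row r = 42*s + 5*t:
r=42, s=1, t=0
r=5, s=0, t=1
q=8: r=2, s=1, t=-8   [42*(1) + 5*(-8) = 2]
q=2: r=1, s=-2, t=17   [42*(-2) + 5*(17) = 1]
q=2: r=0, s=5, t=-42   [42*(5) + 5*(-42) = 0]
GCD = 1 with t = 17, so 5*(17) ≡ 1 (mod 42)
Inverse = 17 mod 42 = 17
Check: 5 * 17 = 85 ≡ 1 (mod 42)

5^(-1) ≡ 17 (mod 42)


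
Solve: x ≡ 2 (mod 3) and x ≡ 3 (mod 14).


M = 3*14 = 42
M1 = M/3 = 14, M2 = M/14 = 3
M1^(-1) mod 3 = 2, M2^(-1) mod 14 = 5
x = 2*14*2 + 3*3*5 = 101
101 mod 42 = 17
Check: 17 mod 3 = 2 ✓, 17 mod 14 = 3 ✓

x ≡ 17 (mod 42)


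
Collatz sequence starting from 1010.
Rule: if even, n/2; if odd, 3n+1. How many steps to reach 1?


1010 → 505 → 1516 → 758 → 379 → 1138 → 569 → 1708 → 854 → 427 → 1282 → 641 → 1924 → 962 → 481 → 1444 → 722 → 361 → 1084 → 542 → 271 → 814 → 407 → 1222 → 611 → 1834 → 917 → 2752 → 1376 → 688 → 344 → 172 → 86 → 43 → 130 → 65 → 196 → 98 → 49 → 148 → 74 → 37 → 112 → 56 → 28 → 14 → 7 → 22 → 11 → 34 → 17 → 52 → 26 → 13 → 40 → 20 → 10 → 5 → 16 → 8 → 4 → 2 → 1
Total steps = 62

62 steps


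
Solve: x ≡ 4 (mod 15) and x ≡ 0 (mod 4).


M = 15*4 = 60
M1 = M/15 = 4, M2 = M/4 = 15
M1^(-1) mod 15 = 4, M2^(-1) mod 4 = 3
x = 4*4*4 + 0*15*3 = 64
64 mod 60 = 4
Check: 4 mod 15 = 4 ✓, 4 mod 4 = 0 ✓

x ≡ 4 (mod 60)


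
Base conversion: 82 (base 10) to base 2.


82 (base 10) = 82 (decimal)
82 (decimal) = 1010010 (base 2)


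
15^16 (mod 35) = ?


15^1 mod 35 = 15
15^2 mod 35 = 15
15^3 mod 35 = 15
15^4 mod 35 = 15
15^5 mod 35 = 15
15^6 mod 35 = 15
15^7 mod 35 = 15
15^8 mod 35 = 15
15^9 mod 35 = 15
15^10 mod 35 = 15
15^11 mod 35 = 15
15^12 mod 35 = 15
15^13 mod 35 = 15
15^14 mod 35 = 15
15^15 mod 35 = 15
15^16 mod 35 = 15


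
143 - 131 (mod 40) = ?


143 - 131 = 12
12 mod 40 = 12


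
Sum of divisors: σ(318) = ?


Divisors of 318: 1, 2, 3, 6, 53, 106, 159, 318
Sum = 1 + 2 + 3 + 6 + 53 + 106 + 159 + 318 = 648

σ(318) = 648


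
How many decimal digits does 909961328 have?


909961328 has 9 digits in base 10
floor(log10(909961328)) + 1 = floor(8.9590) + 1 = 9

9 digits (base 10)


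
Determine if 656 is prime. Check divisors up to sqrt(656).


656 / 2 = 328 (exact division)
656 is NOT prime.

No, 656 is not prime


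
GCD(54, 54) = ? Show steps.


54 = 1 * 54 + 0
GCD = 54


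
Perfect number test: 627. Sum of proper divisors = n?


Proper divisors of 627: 1, 3, 11, 19, 33, 57, 209
Sum = 1 + 3 + 11 + 19 + 33 + 57 + 209 = 333

No, 627 is not perfect (333 ≠ 627)


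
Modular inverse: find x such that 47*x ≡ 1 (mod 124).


Use the extended Euclidean algorithm on (124, 47); each row r = 124*s + 47*t:
r=124, s=1, t=0
r=47, s=0, t=1
q=2: r=30, s=1, t=-2   [124*(1) + 47*(-2) = 30]
q=1: r=17, s=-1, t=3   [124*(-1) + 47*(3) = 17]
q=1: r=13, s=2, t=-5   [124*(2) + 47*(-5) = 13]
q=1: r=4, s=-3, t=8   [124*(-3) + 47*(8) = 4]
q=3: r=1, s=11, t=-29   [124*(11) + 47*(-29) = 1]
q=4: r=0, s=-47, t=124   [124*(-47) + 47*(124) = 0]
GCD = 1 with t = -29, so 47*(-29) ≡ 1 (mod 124)
Inverse = -29 mod 124 = 95
Check: 47 * 95 = 4465 ≡ 1 (mod 124)

47^(-1) ≡ 95 (mod 124)


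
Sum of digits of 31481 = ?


3 + 1 + 4 + 8 + 1 = 17


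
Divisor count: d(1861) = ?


1861 = 1861^1
d(1861) = (1+1) = 2

2 divisors


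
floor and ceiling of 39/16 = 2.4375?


39/16 = 2.4375
floor = 2
ceil = 3

floor = 2, ceil = 3


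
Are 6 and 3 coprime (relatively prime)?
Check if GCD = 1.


Euclidean algorithm:
6 = 2 * 3 + 0
GCD(6, 3) = 3

No, not coprime (GCD = 3)


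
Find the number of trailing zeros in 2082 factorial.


floor(2082/5) = 416
floor(2082/25) = 83
floor(2082/125) = 16
floor(2082/625) = 3
Total = 518

518 trailing zeros


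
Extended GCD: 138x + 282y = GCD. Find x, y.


Tabular extended Euclidean (each row: r = 138*s + 282*t):
r=138, s=1, t=0
r=282, s=0, t=1
q=0: r=138, s=1, t=0   [138*(1) + 282*(0) = 138]
q=2: r=6, s=-2, t=1   [138*(-2) + 282*(1) = 6]
q=23: r=0, s=47, t=-23   [138*(47) + 282*(-23) = 0]
GCD = 6; from the row with r=6: x=-2, y=1
Check: 138*(-2) + 282*(1) = -276 + 282 = 6

GCD = 6, x = -2, y = 1


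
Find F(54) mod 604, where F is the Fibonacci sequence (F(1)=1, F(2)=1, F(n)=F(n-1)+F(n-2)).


F(k) mod 604 for k=1..54:
1, 1, 2, 3, 5, 8, 13, 21, 34, 55, 89, 144, 233, 377, 6, 383, 389, 168, 557, 121, 74, 195, 269, 464, 129, 593, 118, 107, 225, 332, 557, 285, 238, 523, 157, 76, 233, 309, 542, 247, 185, 432, 13, 445, 458, 299, 153, 452, 1, 453, 454, 303, 153, 456
F(54) mod 604 = 456


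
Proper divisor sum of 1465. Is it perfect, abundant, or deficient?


Proper divisors: 1, 5, 293
Sum = 1 + 5 + 293 = 299
299 < 1465 → deficient

s(1465) = 299 (deficient)


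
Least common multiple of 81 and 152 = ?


GCD(81, 152) = 1
LCM = 81*152/1 = 12312/1 = 12312

LCM = 12312


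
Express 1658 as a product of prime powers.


1658 / 2 = 829
829 / 829 = 1
1658 = 2 × 829


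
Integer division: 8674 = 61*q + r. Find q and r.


8674 = 61 * 142 + 12
Check: 8662 + 12 = 8674

q = 142, r = 12


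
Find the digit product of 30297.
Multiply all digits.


3 × 0 × 2 × 9 × 7 = 0


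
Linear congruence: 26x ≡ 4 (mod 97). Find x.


GCD(26, 97) = 1, unique solution
a^(-1) mod 97 = 56
x = 56 * 4 mod 97 = 30

x ≡ 30 (mod 97)


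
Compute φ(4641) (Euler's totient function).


4641 = 3 × 7 × 13 × 17
Prime factors: 3, 7, 13, 17
φ(4641) = 4641 × (1-1/3) × (1-1/7) × (1-1/13) × (1-1/17)
= 4641 × 2/3 × 6/7 × 12/13 × 16/17 = 2304

φ(4641) = 2304


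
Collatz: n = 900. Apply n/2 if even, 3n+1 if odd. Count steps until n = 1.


900 → 450 → 225 → 676 → 338 → 169 → 508 → 254 → 127 → 382 → 191 → 574 → 287 → 862 → 431 → 1294 → 647 → 1942 → 971 → 2914 → 1457 → 4372 → 2186 → 1093 → 3280 → 1640 → 820 → 410 → 205 → 616 → 308 → 154 → 77 → 232 → 116 → 58 → 29 → 88 → 44 → 22 → 11 → 34 → 17 → 52 → 26 → 13 → 40 → 20 → 10 → 5 → 16 → 8 → 4 → 2 → 1
Total steps = 54

54 steps


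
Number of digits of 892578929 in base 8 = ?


892578929 in base 8 = 6514726161
Number of digits = 10

10 digits (base 8)


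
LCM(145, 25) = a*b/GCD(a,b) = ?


GCD(145, 25) = 5
LCM = 145*25/5 = 3625/5 = 725

LCM = 725


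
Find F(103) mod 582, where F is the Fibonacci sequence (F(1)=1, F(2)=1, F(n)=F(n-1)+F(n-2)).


F(k) mod 582 for k=1..103:
1, 1, 2, 3, 5, 8, 13, 21, 34, 55, 89, 144, 233, 377, 28, 405, 433, 256, 107, 363, 470, 251, 139, 390, 529, 337, 284, 39, 323, 362, 103, 465, 568, 451, 437, 306, 161, 467, 46, 513, 559, 490, 467, 375, 260, 53, 313, 366, 97, 463, 560, 441, 419, 278, 115, 393, 508, 319, 245, 564, 227, 209, 436, 63, 499, 562, 479, 459, 356, 233, 7, 240, 247, 487, 152, 57, 209, 266, 475, 159, 52, 211, 263, 474, 155, 47, 202, 249, 451, 118, 569, 105, 92, 197, 289, 486, 193, 97, 290, 387, 95, 482, 577
F(103) mod 582 = 577


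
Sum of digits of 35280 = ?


3 + 5 + 2 + 8 + 0 = 18


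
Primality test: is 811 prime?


Check divisors up to sqrt(811) = 28.4781
No divisors found.
811 is prime.

Yes, 811 is prime


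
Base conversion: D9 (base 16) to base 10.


D9 (base 16) = 217 (decimal)
217 (decimal) = 217 (base 10)


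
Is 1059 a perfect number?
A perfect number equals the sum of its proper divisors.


Proper divisors of 1059: 1, 3, 353
Sum = 1 + 3 + 353 = 357

No, 1059 is not perfect (357 ≠ 1059)


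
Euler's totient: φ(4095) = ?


4095 = 3^2 × 5 × 7 × 13
Prime factors: 3, 5, 7, 13
φ(4095) = 4095 × (1-1/3) × (1-1/5) × (1-1/7) × (1-1/13)
= 4095 × 2/3 × 4/5 × 6/7 × 12/13 = 1728

φ(4095) = 1728


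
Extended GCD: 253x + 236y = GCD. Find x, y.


Tabular extended Euclidean (each row: r = 253*s + 236*t):
r=253, s=1, t=0
r=236, s=0, t=1
q=1: r=17, s=1, t=-1   [253*(1) + 236*(-1) = 17]
q=13: r=15, s=-13, t=14   [253*(-13) + 236*(14) = 15]
q=1: r=2, s=14, t=-15   [253*(14) + 236*(-15) = 2]
q=7: r=1, s=-111, t=119   [253*(-111) + 236*(119) = 1]
q=2: r=0, s=236, t=-253   [253*(236) + 236*(-253) = 0]
GCD = 1; from the row with r=1: x=-111, y=119
Check: 253*(-111) + 236*(119) = -28083 + 28084 = 1

GCD = 1, x = -111, y = 119


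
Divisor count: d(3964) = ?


3964 = 2^2 × 991^1
d(3964) = (2+1) × (1+1) = 6

6 divisors


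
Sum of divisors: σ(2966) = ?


Divisors of 2966: 1, 2, 1483, 2966
Sum = 1 + 2 + 1483 + 2966 = 4452

σ(2966) = 4452


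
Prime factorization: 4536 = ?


4536 / 2 = 2268
2268 / 2 = 1134
1134 / 2 = 567
567 / 3 = 189
189 / 3 = 63
63 / 3 = 21
21 / 3 = 7
7 / 7 = 1
4536 = 2^3 × 3^4 × 7


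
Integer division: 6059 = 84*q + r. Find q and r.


6059 = 84 * 72 + 11
Check: 6048 + 11 = 6059

q = 72, r = 11


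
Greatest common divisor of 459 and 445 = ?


459 = 1 * 445 + 14
445 = 31 * 14 + 11
14 = 1 * 11 + 3
11 = 3 * 3 + 2
3 = 1 * 2 + 1
2 = 2 * 1 + 0
GCD = 1


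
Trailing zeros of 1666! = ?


floor(1666/5) = 333
floor(1666/25) = 66
floor(1666/125) = 13
floor(1666/625) = 2
Total = 414

414 trailing zeros


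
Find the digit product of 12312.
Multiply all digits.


1 × 2 × 3 × 1 × 2 = 12


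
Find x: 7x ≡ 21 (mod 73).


GCD(7, 73) = 1, unique solution
a^(-1) mod 73 = 21
x = 21 * 21 mod 73 = 3

x ≡ 3 (mod 73)


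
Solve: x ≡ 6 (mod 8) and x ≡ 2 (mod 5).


M = 8*5 = 40
M1 = M/8 = 5, M2 = M/5 = 8
M1^(-1) mod 8 = 5, M2^(-1) mod 5 = 2
x = 6*5*5 + 2*8*2 = 182
182 mod 40 = 22
Check: 22 mod 8 = 6 ✓, 22 mod 5 = 2 ✓

x ≡ 22 (mod 40)


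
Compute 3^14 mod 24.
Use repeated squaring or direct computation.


3^1 mod 24 = 3
3^2 mod 24 = 9
3^3 mod 24 = 3
3^4 mod 24 = 9
3^5 mod 24 = 3
3^6 mod 24 = 9
3^7 mod 24 = 3
3^8 mod 24 = 9
3^9 mod 24 = 3
3^10 mod 24 = 9
3^11 mod 24 = 3
3^12 mod 24 = 9
3^13 mod 24 = 3
3^14 mod 24 = 9


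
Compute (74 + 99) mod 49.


74 + 99 = 173
173 mod 49 = 26


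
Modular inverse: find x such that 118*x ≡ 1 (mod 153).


Use the extended Euclidean algorithm on (153, 118); each row r = 153*s + 118*t:
r=153, s=1, t=0
r=118, s=0, t=1
q=1: r=35, s=1, t=-1   [153*(1) + 118*(-1) = 35]
q=3: r=13, s=-3, t=4   [153*(-3) + 118*(4) = 13]
q=2: r=9, s=7, t=-9   [153*(7) + 118*(-9) = 9]
q=1: r=4, s=-10, t=13   [153*(-10) + 118*(13) = 4]
q=2: r=1, s=27, t=-35   [153*(27) + 118*(-35) = 1]
q=4: r=0, s=-118, t=153   [153*(-118) + 118*(153) = 0]
GCD = 1 with t = -35, so 118*(-35) ≡ 1 (mod 153)
Inverse = -35 mod 153 = 118
Check: 118 * 118 = 13924 ≡ 1 (mod 153)

118^(-1) ≡ 118 (mod 153)


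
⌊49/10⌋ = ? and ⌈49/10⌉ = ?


49/10 = 4.9000
floor = 4
ceil = 5

floor = 4, ceil = 5


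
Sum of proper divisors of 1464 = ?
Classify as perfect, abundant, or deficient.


Proper divisors: 1, 2, 3, 4, 6, 8, 12, 24, 61, 122, 183, 244, 366, 488, 732
Sum = 1 + 2 + 3 + 4 + 6 + 8 + 12 + 24 + 61 + 122 + 183 + 244 + 366 + 488 + 732 = 2256
2256 > 1464 → abundant

s(1464) = 2256 (abundant)


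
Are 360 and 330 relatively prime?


Euclidean algorithm:
360 = 1 * 330 + 30
330 = 11 * 30 + 0
GCD(360, 330) = 30

No, not coprime (GCD = 30)


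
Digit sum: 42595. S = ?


4 + 2 + 5 + 9 + 5 = 25


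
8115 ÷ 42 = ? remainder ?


8115 = 42 * 193 + 9
Check: 8106 + 9 = 8115

q = 193, r = 9


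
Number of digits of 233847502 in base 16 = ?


233847502 in base 16 = DF03ACE
Number of digits = 7

7 digits (base 16)


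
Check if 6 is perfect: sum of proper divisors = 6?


Proper divisors of 6: 1, 2, 3
Sum = 1 + 2 + 3 = 6

Yes, 6 is perfect (6 = 6)


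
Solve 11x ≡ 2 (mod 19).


GCD(11, 19) = 1, unique solution
a^(-1) mod 19 = 7
x = 7 * 2 mod 19 = 14

x ≡ 14 (mod 19)


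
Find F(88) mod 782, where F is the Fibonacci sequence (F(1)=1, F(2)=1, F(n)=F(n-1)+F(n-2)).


F(k) mod 782 for k=1..88:
1, 1, 2, 3, 5, 8, 13, 21, 34, 55, 89, 144, 233, 377, 610, 205, 33, 238, 271, 509, 780, 507, 505, 230, 735, 183, 136, 319, 455, 774, 447, 439, 104, 543, 647, 408, 273, 681, 172, 71, 243, 314, 557, 89, 646, 735, 599, 552, 369, 139, 508, 647, 373, 238, 611, 67, 678, 745, 641, 604, 463, 285, 748, 251, 217, 468, 685, 371, 274, 645, 137, 0, 137, 137, 274, 411, 685, 314, 217, 531, 748, 497, 463, 178, 641, 37, 678, 715
F(88) mod 782 = 715


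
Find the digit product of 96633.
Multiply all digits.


9 × 6 × 6 × 3 × 3 = 2916


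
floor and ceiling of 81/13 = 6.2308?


81/13 = 6.2308
floor = 6
ceil = 7

floor = 6, ceil = 7


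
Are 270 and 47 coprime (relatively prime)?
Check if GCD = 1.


Euclidean algorithm:
270 = 5 * 47 + 35
47 = 1 * 35 + 12
35 = 2 * 12 + 11
12 = 1 * 11 + 1
11 = 11 * 1 + 0
GCD(270, 47) = 1

Yes, coprime (GCD = 1)


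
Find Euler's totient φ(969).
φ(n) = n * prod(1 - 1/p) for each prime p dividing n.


969 = 3 × 17 × 19
Prime factors: 3, 17, 19
φ(969) = 969 × (1-1/3) × (1-1/17) × (1-1/19)
= 969 × 2/3 × 16/17 × 18/19 = 576

φ(969) = 576


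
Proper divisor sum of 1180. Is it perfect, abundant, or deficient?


Proper divisors: 1, 2, 4, 5, 10, 20, 59, 118, 236, 295, 590
Sum = 1 + 2 + 4 + 5 + 10 + 20 + 59 + 118 + 236 + 295 + 590 = 1340
1340 > 1180 → abundant

s(1180) = 1340 (abundant)


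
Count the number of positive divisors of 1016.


1016 = 2^3 × 127^1
d(1016) = (3+1) × (1+1) = 8

8 divisors


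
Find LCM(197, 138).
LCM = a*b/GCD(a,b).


GCD(197, 138) = 1
LCM = 197*138/1 = 27186/1 = 27186

LCM = 27186


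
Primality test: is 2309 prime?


Check divisors up to sqrt(2309) = 48.0521
No divisors found.
2309 is prime.

Yes, 2309 is prime


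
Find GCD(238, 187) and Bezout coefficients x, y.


Tabular extended Euclidean (each row: r = 238*s + 187*t):
r=238, s=1, t=0
r=187, s=0, t=1
q=1: r=51, s=1, t=-1   [238*(1) + 187*(-1) = 51]
q=3: r=34, s=-3, t=4   [238*(-3) + 187*(4) = 34]
q=1: r=17, s=4, t=-5   [238*(4) + 187*(-5) = 17]
q=2: r=0, s=-11, t=14   [238*(-11) + 187*(14) = 0]
GCD = 17; from the row with r=17: x=4, y=-5
Check: 238*(4) + 187*(-5) = 952 - 935 = 17

GCD = 17, x = 4, y = -5


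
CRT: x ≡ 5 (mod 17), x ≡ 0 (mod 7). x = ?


M = 17*7 = 119
M1 = M/17 = 7, M2 = M/7 = 17
M1^(-1) mod 17 = 5, M2^(-1) mod 7 = 5
x = 5*7*5 + 0*17*5 = 175
175 mod 119 = 56
Check: 56 mod 17 = 5 ✓, 56 mod 7 = 0 ✓

x ≡ 56 (mod 119)


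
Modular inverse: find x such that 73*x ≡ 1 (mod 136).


Use the extended Euclidean algorithm on (136, 73); each row r = 136*s + 73*t:
r=136, s=1, t=0
r=73, s=0, t=1
q=1: r=63, s=1, t=-1   [136*(1) + 73*(-1) = 63]
q=1: r=10, s=-1, t=2   [136*(-1) + 73*(2) = 10]
q=6: r=3, s=7, t=-13   [136*(7) + 73*(-13) = 3]
q=3: r=1, s=-22, t=41   [136*(-22) + 73*(41) = 1]
q=3: r=0, s=73, t=-136   [136*(73) + 73*(-136) = 0]
GCD = 1 with t = 41, so 73*(41) ≡ 1 (mod 136)
Inverse = 41 mod 136 = 41
Check: 73 * 41 = 2993 ≡ 1 (mod 136)

73^(-1) ≡ 41 (mod 136)


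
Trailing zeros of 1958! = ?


floor(1958/5) = 391
floor(1958/25) = 78
floor(1958/125) = 15
floor(1958/625) = 3
Total = 487

487 trailing zeros


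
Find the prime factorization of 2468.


2468 / 2 = 1234
1234 / 2 = 617
617 / 617 = 1
2468 = 2^2 × 617


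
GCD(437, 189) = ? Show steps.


437 = 2 * 189 + 59
189 = 3 * 59 + 12
59 = 4 * 12 + 11
12 = 1 * 11 + 1
11 = 11 * 1 + 0
GCD = 1


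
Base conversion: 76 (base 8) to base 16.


76 (base 8) = 62 (decimal)
62 (decimal) = 3E (base 16)


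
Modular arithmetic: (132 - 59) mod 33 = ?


132 - 59 = 73
73 mod 33 = 7


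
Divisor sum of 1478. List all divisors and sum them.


Divisors of 1478: 1, 2, 739, 1478
Sum = 1 + 2 + 739 + 1478 = 2220

σ(1478) = 2220


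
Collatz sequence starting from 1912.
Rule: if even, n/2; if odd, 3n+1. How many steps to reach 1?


1912 → 956 → 478 → 239 → 718 → 359 → 1078 → 539 → 1618 → 809 → 2428 → 1214 → 607 → 1822 → 911 → 2734 → 1367 → 4102 → 2051 → 6154 → 3077 → 9232 → 4616 → 2308 → 1154 → 577 → 1732 → 866 → 433 → 1300 → 650 → 325 → 976 → 488 → 244 → 122 → 61 → 184 → 92 → 46 → 23 → 70 → 35 → 106 → 53 → 160 → 80 → 40 → 20 → 10 → 5 → 16 → 8 → 4 → 2 → 1
Total steps = 55

55 steps


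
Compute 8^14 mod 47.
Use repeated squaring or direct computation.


8^1 mod 47 = 8
8^2 mod 47 = 17
8^3 mod 47 = 42
8^4 mod 47 = 7
8^5 mod 47 = 9
8^6 mod 47 = 25
8^7 mod 47 = 12
8^8 mod 47 = 2
8^9 mod 47 = 16
8^10 mod 47 = 34
8^11 mod 47 = 37
8^12 mod 47 = 14
8^13 mod 47 = 18
8^14 mod 47 = 3


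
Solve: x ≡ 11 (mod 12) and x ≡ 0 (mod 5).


M = 12*5 = 60
M1 = M/12 = 5, M2 = M/5 = 12
M1^(-1) mod 12 = 5, M2^(-1) mod 5 = 3
x = 11*5*5 + 0*12*3 = 275
275 mod 60 = 35
Check: 35 mod 12 = 11 ✓, 35 mod 5 = 0 ✓

x ≡ 35 (mod 60)


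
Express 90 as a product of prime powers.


90 / 2 = 45
45 / 3 = 15
15 / 3 = 5
5 / 5 = 1
90 = 2 × 3^2 × 5


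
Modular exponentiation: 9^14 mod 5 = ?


9^1 mod 5 = 4
9^2 mod 5 = 1
9^3 mod 5 = 4
9^4 mod 5 = 1
9^5 mod 5 = 4
9^6 mod 5 = 1
9^7 mod 5 = 4
9^8 mod 5 = 1
9^9 mod 5 = 4
9^10 mod 5 = 1
9^11 mod 5 = 4
9^12 mod 5 = 1
9^13 mod 5 = 4
9^14 mod 5 = 1


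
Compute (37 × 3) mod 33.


37 × 3 = 111
111 mod 33 = 12


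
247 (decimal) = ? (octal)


247 (base 10) = 247 (decimal)
247 (decimal) = 367 (base 8)


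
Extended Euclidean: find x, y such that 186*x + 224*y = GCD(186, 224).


Tabular extended Euclidean (each row: r = 186*s + 224*t):
r=186, s=1, t=0
r=224, s=0, t=1
q=0: r=186, s=1, t=0   [186*(1) + 224*(0) = 186]
q=1: r=38, s=-1, t=1   [186*(-1) + 224*(1) = 38]
q=4: r=34, s=5, t=-4   [186*(5) + 224*(-4) = 34]
q=1: r=4, s=-6, t=5   [186*(-6) + 224*(5) = 4]
q=8: r=2, s=53, t=-44   [186*(53) + 224*(-44) = 2]
q=2: r=0, s=-112, t=93   [186*(-112) + 224*(93) = 0]
GCD = 2; from the row with r=2: x=53, y=-44
Check: 186*(53) + 224*(-44) = 9858 - 9856 = 2

GCD = 2, x = 53, y = -44


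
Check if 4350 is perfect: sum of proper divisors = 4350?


Proper divisors of 4350: 1, 2, 3, 5, 6, 10, 15, 25, 29, 30, 50, 58, 75, 87, 145, 150, 174, 290, 435, 725, 870, 1450, 2175
Sum = 1 + 2 + 3 + 5 + 6 + 10 + 15 + 25 + 29 + 30 + 50 + 58 + 75 + 87 + 145 + 150 + 174 + 290 + 435 + 725 + 870 + 1450 + 2175 = 6810

No, 4350 is not perfect (6810 ≠ 4350)


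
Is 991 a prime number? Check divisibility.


Check divisors up to sqrt(991) = 31.4802
No divisors found.
991 is prime.

Yes, 991 is prime


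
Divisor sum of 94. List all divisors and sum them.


Divisors of 94: 1, 2, 47, 94
Sum = 1 + 2 + 47 + 94 = 144

σ(94) = 144


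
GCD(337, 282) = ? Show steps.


337 = 1 * 282 + 55
282 = 5 * 55 + 7
55 = 7 * 7 + 6
7 = 1 * 6 + 1
6 = 6 * 1 + 0
GCD = 1


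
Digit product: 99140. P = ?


9 × 9 × 1 × 4 × 0 = 0


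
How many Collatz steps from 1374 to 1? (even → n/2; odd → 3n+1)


1374 → 687 → 2062 → 1031 → 3094 → 1547 → 4642 → 2321 → 6964 → 3482 → 1741 → 5224 → 2612 → 1306 → 653 → 1960 → 980 → 490 → 245 → 736 → 368 → 184 → 92 → 46 → 23 → 70 → 35 → 106 → 53 → 160 → 80 → 40 → 20 → 10 → 5 → 16 → 8 → 4 → 2 → 1
Total steps = 39

39 steps


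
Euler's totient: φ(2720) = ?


2720 = 2^5 × 5 × 17
Prime factors: 2, 5, 17
φ(2720) = 2720 × (1-1/2) × (1-1/5) × (1-1/17)
= 2720 × 1/2 × 4/5 × 16/17 = 1024

φ(2720) = 1024


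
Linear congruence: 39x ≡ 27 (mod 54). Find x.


GCD(39, 54) = 3 divides 27
Divide: 13x ≡ 9 (mod 18)
x ≡ 9 (mod 18)


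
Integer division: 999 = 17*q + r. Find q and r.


999 = 17 * 58 + 13
Check: 986 + 13 = 999

q = 58, r = 13


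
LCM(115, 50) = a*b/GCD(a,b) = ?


GCD(115, 50) = 5
LCM = 115*50/5 = 5750/5 = 1150

LCM = 1150


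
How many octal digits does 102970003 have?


102970003 in base 8 = 610631223
Number of digits = 9

9 digits (base 8)


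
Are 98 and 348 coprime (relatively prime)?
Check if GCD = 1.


Euclidean algorithm:
348 = 3 * 98 + 54
98 = 1 * 54 + 44
54 = 1 * 44 + 10
44 = 4 * 10 + 4
10 = 2 * 4 + 2
4 = 2 * 2 + 0
GCD(98, 348) = 2

No, not coprime (GCD = 2)


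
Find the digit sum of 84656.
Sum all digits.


8 + 4 + 6 + 5 + 6 = 29


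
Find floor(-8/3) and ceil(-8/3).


-8/3 = -2.6667
floor = -3
ceil = -2

floor = -3, ceil = -2


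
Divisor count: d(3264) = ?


3264 = 2^6 × 3^1 × 17^1
d(3264) = (6+1) × (1+1) × (1+1) = 28

28 divisors


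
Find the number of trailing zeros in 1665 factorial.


floor(1665/5) = 333
floor(1665/25) = 66
floor(1665/125) = 13
floor(1665/625) = 2
Total = 414

414 trailing zeros


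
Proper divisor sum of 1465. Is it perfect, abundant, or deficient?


Proper divisors: 1, 5, 293
Sum = 1 + 5 + 293 = 299
299 < 1465 → deficient

s(1465) = 299 (deficient)


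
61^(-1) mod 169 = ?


Use the extended Euclidean algorithm on (169, 61); each row r = 169*s + 61*t:
r=169, s=1, t=0
r=61, s=0, t=1
q=2: r=47, s=1, t=-2   [169*(1) + 61*(-2) = 47]
q=1: r=14, s=-1, t=3   [169*(-1) + 61*(3) = 14]
q=3: r=5, s=4, t=-11   [169*(4) + 61*(-11) = 5]
q=2: r=4, s=-9, t=25   [169*(-9) + 61*(25) = 4]
q=1: r=1, s=13, t=-36   [169*(13) + 61*(-36) = 1]
q=4: r=0, s=-61, t=169   [169*(-61) + 61*(169) = 0]
GCD = 1 with t = -36, so 61*(-36) ≡ 1 (mod 169)
Inverse = -36 mod 169 = 133
Check: 61 * 133 = 8113 ≡ 1 (mod 169)

61^(-1) ≡ 133 (mod 169)


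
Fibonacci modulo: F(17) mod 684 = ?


F(k) mod 684 for k=1..17:
1, 1, 2, 3, 5, 8, 13, 21, 34, 55, 89, 144, 233, 377, 610, 303, 229
F(17) mod 684 = 229


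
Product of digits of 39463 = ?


3 × 9 × 4 × 6 × 3 = 1944


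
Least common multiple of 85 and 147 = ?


GCD(85, 147) = 1
LCM = 85*147/1 = 12495/1 = 12495

LCM = 12495


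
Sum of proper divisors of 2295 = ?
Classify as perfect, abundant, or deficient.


Proper divisors: 1, 3, 5, 9, 15, 17, 27, 45, 51, 85, 135, 153, 255, 459, 765
Sum = 1 + 3 + 5 + 9 + 15 + 17 + 27 + 45 + 51 + 85 + 135 + 153 + 255 + 459 + 765 = 2025
2025 < 2295 → deficient

s(2295) = 2025 (deficient)


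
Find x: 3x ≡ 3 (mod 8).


GCD(3, 8) = 1, unique solution
a^(-1) mod 8 = 3
x = 3 * 3 mod 8 = 1

x ≡ 1 (mod 8)


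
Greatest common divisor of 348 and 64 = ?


348 = 5 * 64 + 28
64 = 2 * 28 + 8
28 = 3 * 8 + 4
8 = 2 * 4 + 0
GCD = 4


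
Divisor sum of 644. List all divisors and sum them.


Divisors of 644: 1, 2, 4, 7, 14, 23, 28, 46, 92, 161, 322, 644
Sum = 1 + 2 + 4 + 7 + 14 + 23 + 28 + 46 + 92 + 161 + 322 + 644 = 1344

σ(644) = 1344


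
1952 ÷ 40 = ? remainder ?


1952 = 40 * 48 + 32
Check: 1920 + 32 = 1952

q = 48, r = 32


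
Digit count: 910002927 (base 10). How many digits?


910002927 has 9 digits in base 10
floor(log10(910002927)) + 1 = floor(8.9590) + 1 = 9

9 digits (base 10)


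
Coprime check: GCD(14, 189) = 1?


Euclidean algorithm:
189 = 13 * 14 + 7
14 = 2 * 7 + 0
GCD(14, 189) = 7

No, not coprime (GCD = 7)


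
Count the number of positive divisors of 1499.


1499 = 1499^1
d(1499) = (1+1) = 2

2 divisors


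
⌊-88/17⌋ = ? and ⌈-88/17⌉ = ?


-88/17 = -5.1765
floor = -6
ceil = -5

floor = -6, ceil = -5


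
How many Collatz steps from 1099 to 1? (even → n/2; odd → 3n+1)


1099 → 3298 → 1649 → 4948 → 2474 → 1237 → 3712 → 1856 → 928 → 464 → 232 → 116 → 58 → 29 → 88 → 44 → 22 → 11 → 34 → 17 → 52 → 26 → 13 → 40 → 20 → 10 → 5 → 16 → 8 → 4 → 2 → 1
Total steps = 31

31 steps


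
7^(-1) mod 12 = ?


Use the extended Euclidean algorithm on (12, 7); each row r = 12*s + 7*t:
r=12, s=1, t=0
r=7, s=0, t=1
q=1: r=5, s=1, t=-1   [12*(1) + 7*(-1) = 5]
q=1: r=2, s=-1, t=2   [12*(-1) + 7*(2) = 2]
q=2: r=1, s=3, t=-5   [12*(3) + 7*(-5) = 1]
q=2: r=0, s=-7, t=12   [12*(-7) + 7*(12) = 0]
GCD = 1 with t = -5, so 7*(-5) ≡ 1 (mod 12)
Inverse = -5 mod 12 = 7
Check: 7 * 7 = 49 ≡ 1 (mod 12)

7^(-1) ≡ 7 (mod 12)


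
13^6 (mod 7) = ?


13^1 mod 7 = 6
13^2 mod 7 = 1
13^3 mod 7 = 6
13^4 mod 7 = 1
13^5 mod 7 = 6
13^6 mod 7 = 1


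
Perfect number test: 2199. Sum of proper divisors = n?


Proper divisors of 2199: 1, 3, 733
Sum = 1 + 3 + 733 = 737

No, 2199 is not perfect (737 ≠ 2199)


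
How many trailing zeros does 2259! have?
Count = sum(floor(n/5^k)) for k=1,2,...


floor(2259/5) = 451
floor(2259/25) = 90
floor(2259/125) = 18
floor(2259/625) = 3
Total = 562

562 trailing zeros


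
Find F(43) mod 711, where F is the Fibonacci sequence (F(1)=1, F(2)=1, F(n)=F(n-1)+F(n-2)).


F(k) mod 711 for k=1..43:
1, 1, 2, 3, 5, 8, 13, 21, 34, 55, 89, 144, 233, 377, 610, 276, 175, 451, 626, 366, 281, 647, 217, 153, 370, 523, 182, 705, 176, 170, 346, 516, 151, 667, 107, 63, 170, 233, 403, 636, 328, 253, 581
F(43) mod 711 = 581


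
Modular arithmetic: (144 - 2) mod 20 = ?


144 - 2 = 142
142 mod 20 = 2


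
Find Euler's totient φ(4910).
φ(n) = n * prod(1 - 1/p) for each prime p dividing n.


4910 = 2 × 5 × 491
Prime factors: 2, 5, 491
φ(4910) = 4910 × (1-1/2) × (1-1/5) × (1-1/491)
= 4910 × 1/2 × 4/5 × 490/491 = 1960

φ(4910) = 1960


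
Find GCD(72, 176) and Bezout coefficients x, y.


Tabular extended Euclidean (each row: r = 72*s + 176*t):
r=72, s=1, t=0
r=176, s=0, t=1
q=0: r=72, s=1, t=0   [72*(1) + 176*(0) = 72]
q=2: r=32, s=-2, t=1   [72*(-2) + 176*(1) = 32]
q=2: r=8, s=5, t=-2   [72*(5) + 176*(-2) = 8]
q=4: r=0, s=-22, t=9   [72*(-22) + 176*(9) = 0]
GCD = 8; from the row with r=8: x=5, y=-2
Check: 72*(5) + 176*(-2) = 360 - 352 = 8

GCD = 8, x = 5, y = -2


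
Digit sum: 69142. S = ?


6 + 9 + 1 + 4 + 2 = 22


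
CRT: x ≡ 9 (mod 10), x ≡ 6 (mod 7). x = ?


M = 10*7 = 70
M1 = M/10 = 7, M2 = M/7 = 10
M1^(-1) mod 10 = 3, M2^(-1) mod 7 = 5
x = 9*7*3 + 6*10*5 = 489
489 mod 70 = 69
Check: 69 mod 10 = 9 ✓, 69 mod 7 = 6 ✓

x ≡ 69 (mod 70)


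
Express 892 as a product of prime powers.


892 / 2 = 446
446 / 2 = 223
223 / 223 = 1
892 = 2^2 × 223


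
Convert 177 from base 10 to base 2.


177 (base 10) = 177 (decimal)
177 (decimal) = 10110001 (base 2)


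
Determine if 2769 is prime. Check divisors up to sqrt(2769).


2769 / 3 = 923 (exact division)
2769 is NOT prime.

No, 2769 is not prime


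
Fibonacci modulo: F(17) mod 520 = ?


F(k) mod 520 for k=1..17:
1, 1, 2, 3, 5, 8, 13, 21, 34, 55, 89, 144, 233, 377, 90, 467, 37
F(17) mod 520 = 37


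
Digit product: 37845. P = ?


3 × 7 × 8 × 4 × 5 = 3360


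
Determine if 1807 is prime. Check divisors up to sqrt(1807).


1807 / 13 = 139 (exact division)
1807 is NOT prime.

No, 1807 is not prime


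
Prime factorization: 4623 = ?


4623 / 3 = 1541
1541 / 23 = 67
67 / 67 = 1
4623 = 3 × 23 × 67


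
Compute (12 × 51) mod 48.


12 × 51 = 612
612 mod 48 = 36


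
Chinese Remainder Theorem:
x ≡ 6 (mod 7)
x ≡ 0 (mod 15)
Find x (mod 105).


M = 7*15 = 105
M1 = M/7 = 15, M2 = M/15 = 7
M1^(-1) mod 7 = 1, M2^(-1) mod 15 = 13
x = 6*15*1 + 0*7*13 = 90
90 mod 105 = 90
Check: 90 mod 7 = 6 ✓, 90 mod 15 = 0 ✓

x ≡ 90 (mod 105)


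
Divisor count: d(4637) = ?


4637 = 4637^1
d(4637) = (1+1) = 2

2 divisors


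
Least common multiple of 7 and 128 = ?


GCD(7, 128) = 1
LCM = 7*128/1 = 896/1 = 896

LCM = 896


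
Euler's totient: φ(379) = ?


379 = 379
Prime factors: 379
φ(379) = 379 × (1-1/379)
= 379 × 378/379 = 378

φ(379) = 378


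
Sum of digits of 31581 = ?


3 + 1 + 5 + 8 + 1 = 18


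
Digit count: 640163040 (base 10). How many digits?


640163040 has 9 digits in base 10
floor(log10(640163040)) + 1 = floor(8.8063) + 1 = 9

9 digits (base 10)


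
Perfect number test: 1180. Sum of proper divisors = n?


Proper divisors of 1180: 1, 2, 4, 5, 10, 20, 59, 118, 236, 295, 590
Sum = 1 + 2 + 4 + 5 + 10 + 20 + 59 + 118 + 236 + 295 + 590 = 1340

No, 1180 is not perfect (1340 ≠ 1180)


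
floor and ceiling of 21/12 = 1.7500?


21/12 = 1.7500
floor = 1
ceil = 2

floor = 1, ceil = 2


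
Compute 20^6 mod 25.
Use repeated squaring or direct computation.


20^1 mod 25 = 20
20^2 mod 25 = 0
20^3 mod 25 = 0
20^4 mod 25 = 0
20^5 mod 25 = 0
20^6 mod 25 = 0


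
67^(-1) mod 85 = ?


Use the extended Euclidean algorithm on (85, 67); each row r = 85*s + 67*t:
r=85, s=1, t=0
r=67, s=0, t=1
q=1: r=18, s=1, t=-1   [85*(1) + 67*(-1) = 18]
q=3: r=13, s=-3, t=4   [85*(-3) + 67*(4) = 13]
q=1: r=5, s=4, t=-5   [85*(4) + 67*(-5) = 5]
q=2: r=3, s=-11, t=14   [85*(-11) + 67*(14) = 3]
q=1: r=2, s=15, t=-19   [85*(15) + 67*(-19) = 2]
q=1: r=1, s=-26, t=33   [85*(-26) + 67*(33) = 1]
q=2: r=0, s=67, t=-85   [85*(67) + 67*(-85) = 0]
GCD = 1 with t = 33, so 67*(33) ≡ 1 (mod 85)
Inverse = 33 mod 85 = 33
Check: 67 * 33 = 2211 ≡ 1 (mod 85)

67^(-1) ≡ 33 (mod 85)


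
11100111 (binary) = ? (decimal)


11100111 (base 2) = 231 (decimal)
231 (decimal) = 231 (base 10)


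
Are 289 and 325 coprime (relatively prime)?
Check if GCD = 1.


Euclidean algorithm:
325 = 1 * 289 + 36
289 = 8 * 36 + 1
36 = 36 * 1 + 0
GCD(289, 325) = 1

Yes, coprime (GCD = 1)


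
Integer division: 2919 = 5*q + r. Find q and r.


2919 = 5 * 583 + 4
Check: 2915 + 4 = 2919

q = 583, r = 4


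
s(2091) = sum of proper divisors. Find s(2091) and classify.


Proper divisors: 1, 3, 17, 41, 51, 123, 697
Sum = 1 + 3 + 17 + 41 + 51 + 123 + 697 = 933
933 < 2091 → deficient

s(2091) = 933 (deficient)


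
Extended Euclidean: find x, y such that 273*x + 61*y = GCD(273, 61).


Tabular extended Euclidean (each row: r = 273*s + 61*t):
r=273, s=1, t=0
r=61, s=0, t=1
q=4: r=29, s=1, t=-4   [273*(1) + 61*(-4) = 29]
q=2: r=3, s=-2, t=9   [273*(-2) + 61*(9) = 3]
q=9: r=2, s=19, t=-85   [273*(19) + 61*(-85) = 2]
q=1: r=1, s=-21, t=94   [273*(-21) + 61*(94) = 1]
q=2: r=0, s=61, t=-273   [273*(61) + 61*(-273) = 0]
GCD = 1; from the row with r=1: x=-21, y=94
Check: 273*(-21) + 61*(94) = -5733 + 5734 = 1

GCD = 1, x = -21, y = 94


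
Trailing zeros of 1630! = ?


floor(1630/5) = 326
floor(1630/25) = 65
floor(1630/125) = 13
floor(1630/625) = 2
Total = 406

406 trailing zeros


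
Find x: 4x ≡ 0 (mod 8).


GCD(4, 8) = 4 divides 0
Divide: 1x ≡ 0 (mod 2)
x ≡ 0 (mod 2)


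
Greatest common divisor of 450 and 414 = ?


450 = 1 * 414 + 36
414 = 11 * 36 + 18
36 = 2 * 18 + 0
GCD = 18


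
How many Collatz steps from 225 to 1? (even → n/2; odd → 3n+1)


225 → 676 → 338 → 169 → 508 → 254 → 127 → 382 → 191 → 574 → 287 → 862 → 431 → 1294 → 647 → 1942 → 971 → 2914 → 1457 → 4372 → 2186 → 1093 → 3280 → 1640 → 820 → 410 → 205 → 616 → 308 → 154 → 77 → 232 → 116 → 58 → 29 → 88 → 44 → 22 → 11 → 34 → 17 → 52 → 26 → 13 → 40 → 20 → 10 → 5 → 16 → 8 → 4 → 2 → 1
Total steps = 52

52 steps


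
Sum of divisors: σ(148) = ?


Divisors of 148: 1, 2, 4, 37, 74, 148
Sum = 1 + 2 + 4 + 37 + 74 + 148 = 266

σ(148) = 266


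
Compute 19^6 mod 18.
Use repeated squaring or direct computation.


19^1 mod 18 = 1
19^2 mod 18 = 1
19^3 mod 18 = 1
19^4 mod 18 = 1
19^5 mod 18 = 1
19^6 mod 18 = 1


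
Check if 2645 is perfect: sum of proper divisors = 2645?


Proper divisors of 2645: 1, 5, 23, 115, 529
Sum = 1 + 5 + 23 + 115 + 529 = 673

No, 2645 is not perfect (673 ≠ 2645)


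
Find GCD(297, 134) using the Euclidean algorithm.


297 = 2 * 134 + 29
134 = 4 * 29 + 18
29 = 1 * 18 + 11
18 = 1 * 11 + 7
11 = 1 * 7 + 4
7 = 1 * 4 + 3
4 = 1 * 3 + 1
3 = 3 * 1 + 0
GCD = 1


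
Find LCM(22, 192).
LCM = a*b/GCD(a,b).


GCD(22, 192) = 2
LCM = 22*192/2 = 4224/2 = 2112

LCM = 2112


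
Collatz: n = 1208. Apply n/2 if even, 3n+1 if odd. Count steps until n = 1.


1208 → 604 → 302 → 151 → 454 → 227 → 682 → 341 → 1024 → 512 → 256 → 128 → 64 → 32 → 16 → 8 → 4 → 2 → 1
Total steps = 18

18 steps


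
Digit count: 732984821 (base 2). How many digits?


732984821 in base 2 = 101011101100000111010111110101
Number of digits = 30

30 digits (base 2)


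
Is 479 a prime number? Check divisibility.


Check divisors up to sqrt(479) = 21.8861
No divisors found.
479 is prime.

Yes, 479 is prime


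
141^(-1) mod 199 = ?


Use the extended Euclidean algorithm on (199, 141); each row r = 199*s + 141*t:
r=199, s=1, t=0
r=141, s=0, t=1
q=1: r=58, s=1, t=-1   [199*(1) + 141*(-1) = 58]
q=2: r=25, s=-2, t=3   [199*(-2) + 141*(3) = 25]
q=2: r=8, s=5, t=-7   [199*(5) + 141*(-7) = 8]
q=3: r=1, s=-17, t=24   [199*(-17) + 141*(24) = 1]
q=8: r=0, s=141, t=-199   [199*(141) + 141*(-199) = 0]
GCD = 1 with t = 24, so 141*(24) ≡ 1 (mod 199)
Inverse = 24 mod 199 = 24
Check: 141 * 24 = 3384 ≡ 1 (mod 199)

141^(-1) ≡ 24 (mod 199)


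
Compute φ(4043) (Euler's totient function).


4043 = 13 × 311
Prime factors: 13, 311
φ(4043) = 4043 × (1-1/13) × (1-1/311)
= 4043 × 12/13 × 310/311 = 3720

φ(4043) = 3720


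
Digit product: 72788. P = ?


7 × 2 × 7 × 8 × 8 = 6272


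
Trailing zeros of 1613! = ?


floor(1613/5) = 322
floor(1613/25) = 64
floor(1613/125) = 12
floor(1613/625) = 2
Total = 400

400 trailing zeros


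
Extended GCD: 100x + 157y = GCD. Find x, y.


Tabular extended Euclidean (each row: r = 100*s + 157*t):
r=100, s=1, t=0
r=157, s=0, t=1
q=0: r=100, s=1, t=0   [100*(1) + 157*(0) = 100]
q=1: r=57, s=-1, t=1   [100*(-1) + 157*(1) = 57]
q=1: r=43, s=2, t=-1   [100*(2) + 157*(-1) = 43]
q=1: r=14, s=-3, t=2   [100*(-3) + 157*(2) = 14]
q=3: r=1, s=11, t=-7   [100*(11) + 157*(-7) = 1]
q=14: r=0, s=-157, t=100   [100*(-157) + 157*(100) = 0]
GCD = 1; from the row with r=1: x=11, y=-7
Check: 100*(11) + 157*(-7) = 1100 - 1099 = 1

GCD = 1, x = 11, y = -7


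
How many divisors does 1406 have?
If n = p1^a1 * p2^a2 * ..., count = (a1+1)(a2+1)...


1406 = 2^1 × 19^1 × 37^1
d(1406) = (1+1) × (1+1) × (1+1) = 8

8 divisors


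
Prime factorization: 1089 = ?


1089 / 3 = 363
363 / 3 = 121
121 / 11 = 11
11 / 11 = 1
1089 = 3^2 × 11^2


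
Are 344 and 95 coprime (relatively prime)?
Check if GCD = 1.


Euclidean algorithm:
344 = 3 * 95 + 59
95 = 1 * 59 + 36
59 = 1 * 36 + 23
36 = 1 * 23 + 13
23 = 1 * 13 + 10
13 = 1 * 10 + 3
10 = 3 * 3 + 1
3 = 3 * 1 + 0
GCD(344, 95) = 1

Yes, coprime (GCD = 1)


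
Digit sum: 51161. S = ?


5 + 1 + 1 + 6 + 1 = 14


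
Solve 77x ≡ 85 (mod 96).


GCD(77, 96) = 1, unique solution
a^(-1) mod 96 = 5
x = 5 * 85 mod 96 = 41

x ≡ 41 (mod 96)


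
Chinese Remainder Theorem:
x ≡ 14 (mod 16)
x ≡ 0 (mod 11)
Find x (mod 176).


M = 16*11 = 176
M1 = M/16 = 11, M2 = M/11 = 16
M1^(-1) mod 16 = 3, M2^(-1) mod 11 = 9
x = 14*11*3 + 0*16*9 = 462
462 mod 176 = 110
Check: 110 mod 16 = 14 ✓, 110 mod 11 = 0 ✓

x ≡ 110 (mod 176)


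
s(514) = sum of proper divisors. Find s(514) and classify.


Proper divisors: 1, 2, 257
Sum = 1 + 2 + 257 = 260
260 < 514 → deficient

s(514) = 260 (deficient)


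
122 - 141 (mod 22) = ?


122 - 141 = -19
-19 mod 22 = 3


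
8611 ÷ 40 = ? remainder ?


8611 = 40 * 215 + 11
Check: 8600 + 11 = 8611

q = 215, r = 11


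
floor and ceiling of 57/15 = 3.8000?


57/15 = 3.8000
floor = 3
ceil = 4

floor = 3, ceil = 4


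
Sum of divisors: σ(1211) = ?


Divisors of 1211: 1, 7, 173, 1211
Sum = 1 + 7 + 173 + 1211 = 1392

σ(1211) = 1392


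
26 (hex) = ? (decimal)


26 (base 16) = 38 (decimal)
38 (decimal) = 38 (base 10)


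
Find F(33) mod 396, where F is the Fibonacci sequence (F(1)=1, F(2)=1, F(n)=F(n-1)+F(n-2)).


F(k) mod 396 for k=1..33:
1, 1, 2, 3, 5, 8, 13, 21, 34, 55, 89, 144, 233, 377, 214, 195, 13, 208, 221, 33, 254, 287, 145, 36, 181, 217, 2, 219, 221, 44, 265, 309, 178
F(33) mod 396 = 178


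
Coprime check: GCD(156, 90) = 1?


Euclidean algorithm:
156 = 1 * 90 + 66
90 = 1 * 66 + 24
66 = 2 * 24 + 18
24 = 1 * 18 + 6
18 = 3 * 6 + 0
GCD(156, 90) = 6

No, not coprime (GCD = 6)


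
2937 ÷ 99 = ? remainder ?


2937 = 99 * 29 + 66
Check: 2871 + 66 = 2937

q = 29, r = 66


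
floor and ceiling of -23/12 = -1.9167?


-23/12 = -1.9167
floor = -2
ceil = -1

floor = -2, ceil = -1


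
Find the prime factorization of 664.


664 / 2 = 332
332 / 2 = 166
166 / 2 = 83
83 / 83 = 1
664 = 2^3 × 83


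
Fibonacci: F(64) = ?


Sequence: 1, 1, 2, 3, 5, 8, 13, 21, 34, 55, 89, 144, 233, 377, 610, 987, 1597, 2584, 4181, 6765, 10946, 17711, 28657, 46368, 75025, 121393, 196418, 317811, 514229, 832040, 1346269, 2178309, 3524578, 5702887, 9227465, 14930352, 24157817, 39088169, 63245986, 102334155, 165580141, 267914296, 433494437, 701408733, 1134903170, 1836311903, 2971215073, 4807526976, 7778742049, 12586269025, 20365011074, 32951280099, 53316291173, 86267571272, 139583862445, 225851433717, 365435296162, 591286729879, 956722026041, 1548008755920, 2504730781961, 4052739537881, 6557470319842, 10610209857723
F(64) = 10610209857723


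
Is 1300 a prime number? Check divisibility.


1300 / 2 = 650 (exact division)
1300 is NOT prime.

No, 1300 is not prime


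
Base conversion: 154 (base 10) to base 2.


154 (base 10) = 154 (decimal)
154 (decimal) = 10011010 (base 2)


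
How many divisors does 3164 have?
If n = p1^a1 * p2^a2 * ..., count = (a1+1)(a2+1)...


3164 = 2^2 × 7^1 × 113^1
d(3164) = (2+1) × (1+1) × (1+1) = 12

12 divisors


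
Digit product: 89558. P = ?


8 × 9 × 5 × 5 × 8 = 14400


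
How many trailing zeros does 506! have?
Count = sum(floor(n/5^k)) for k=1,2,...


floor(506/5) = 101
floor(506/25) = 20
floor(506/125) = 4
Total = 125

125 trailing zeros


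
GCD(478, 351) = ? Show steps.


478 = 1 * 351 + 127
351 = 2 * 127 + 97
127 = 1 * 97 + 30
97 = 3 * 30 + 7
30 = 4 * 7 + 2
7 = 3 * 2 + 1
2 = 2 * 1 + 0
GCD = 1


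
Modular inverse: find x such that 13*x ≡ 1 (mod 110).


Use the extended Euclidean algorithm on (110, 13); each row r = 110*s + 13*t:
r=110, s=1, t=0
r=13, s=0, t=1
q=8: r=6, s=1, t=-8   [110*(1) + 13*(-8) = 6]
q=2: r=1, s=-2, t=17   [110*(-2) + 13*(17) = 1]
q=6: r=0, s=13, t=-110   [110*(13) + 13*(-110) = 0]
GCD = 1 with t = 17, so 13*(17) ≡ 1 (mod 110)
Inverse = 17 mod 110 = 17
Check: 13 * 17 = 221 ≡ 1 (mod 110)

13^(-1) ≡ 17 (mod 110)


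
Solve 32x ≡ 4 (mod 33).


GCD(32, 33) = 1, unique solution
a^(-1) mod 33 = 32
x = 32 * 4 mod 33 = 29

x ≡ 29 (mod 33)


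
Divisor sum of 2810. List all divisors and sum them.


Divisors of 2810: 1, 2, 5, 10, 281, 562, 1405, 2810
Sum = 1 + 2 + 5 + 10 + 281 + 562 + 1405 + 2810 = 5076

σ(2810) = 5076


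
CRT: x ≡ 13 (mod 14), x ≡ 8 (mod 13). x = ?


M = 14*13 = 182
M1 = M/14 = 13, M2 = M/13 = 14
M1^(-1) mod 14 = 13, M2^(-1) mod 13 = 1
x = 13*13*13 + 8*14*1 = 2309
2309 mod 182 = 125
Check: 125 mod 14 = 13 ✓, 125 mod 13 = 8 ✓

x ≡ 125 (mod 182)


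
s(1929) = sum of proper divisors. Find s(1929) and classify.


Proper divisors: 1, 3, 643
Sum = 1 + 3 + 643 = 647
647 < 1929 → deficient

s(1929) = 647 (deficient)


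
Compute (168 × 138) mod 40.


168 × 138 = 23184
23184 mod 40 = 24


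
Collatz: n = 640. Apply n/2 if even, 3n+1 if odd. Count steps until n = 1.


640 → 320 → 160 → 80 → 40 → 20 → 10 → 5 → 16 → 8 → 4 → 2 → 1
Total steps = 12

12 steps


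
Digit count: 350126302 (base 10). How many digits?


350126302 has 9 digits in base 10
floor(log10(350126302)) + 1 = floor(8.5442) + 1 = 9

9 digits (base 10)
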